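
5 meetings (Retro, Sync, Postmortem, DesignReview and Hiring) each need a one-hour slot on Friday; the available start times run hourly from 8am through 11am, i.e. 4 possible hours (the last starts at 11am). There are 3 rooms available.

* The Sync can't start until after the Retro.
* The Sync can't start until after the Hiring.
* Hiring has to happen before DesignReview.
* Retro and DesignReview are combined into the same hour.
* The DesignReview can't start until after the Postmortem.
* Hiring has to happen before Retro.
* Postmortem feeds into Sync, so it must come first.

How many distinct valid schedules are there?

6

Splitting on Retro: it can be 9am (2), 10am (4). Listing each branch's schedules as (Sync, Postmortem, DesignReview, Hiring):
Retro=9am: (10am,8am,9am,8am) (11am,8am,9am,8am) — 2.
Retro=10am: (11am,8am,10am,8am) (11am,8am,10am,9am) (11am,9am,10am,8am) (11am,9am,10am,9am) — 4.
Summing: 2 + 4 = 6.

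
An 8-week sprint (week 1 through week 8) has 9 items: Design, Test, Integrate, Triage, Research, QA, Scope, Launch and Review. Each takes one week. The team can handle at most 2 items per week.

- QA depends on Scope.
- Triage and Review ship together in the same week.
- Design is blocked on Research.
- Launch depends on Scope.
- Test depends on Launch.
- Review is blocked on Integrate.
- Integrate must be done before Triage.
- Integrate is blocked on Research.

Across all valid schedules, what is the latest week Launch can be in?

week 7

Precedence pushes Launch to at least week 2; downstream work caps Launch at week 7.
Launch at week 7 is achievable: Triage in week 3; Launch in week 7; Research in week 1; Design in week 2; Scope in week 1; Test in week 8; Review in week 3; QA in week 4; Integrate in week 2.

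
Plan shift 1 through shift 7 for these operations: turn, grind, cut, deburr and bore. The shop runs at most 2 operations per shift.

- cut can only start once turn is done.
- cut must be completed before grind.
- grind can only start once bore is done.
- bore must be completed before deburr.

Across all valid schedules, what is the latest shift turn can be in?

shift 5

Downstream work caps turn at shift 5.
turn at shift 5 is achievable: bore=shift 1, deburr=shift 2, grind=shift 7, cut=shift 6, turn=shift 5.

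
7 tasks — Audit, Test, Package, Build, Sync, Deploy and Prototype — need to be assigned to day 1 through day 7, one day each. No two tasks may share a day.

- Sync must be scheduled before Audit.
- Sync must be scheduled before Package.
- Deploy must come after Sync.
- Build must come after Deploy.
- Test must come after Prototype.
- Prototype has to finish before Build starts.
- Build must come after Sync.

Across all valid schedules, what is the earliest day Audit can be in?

day 2

Precedence pushes Audit to at least day 2.
Audit at day 2 is achievable: Package in day 7, Audit in day 2, Sync in day 1, Build in day 5, Test in day 6, Prototype in day 4, Deploy in day 3.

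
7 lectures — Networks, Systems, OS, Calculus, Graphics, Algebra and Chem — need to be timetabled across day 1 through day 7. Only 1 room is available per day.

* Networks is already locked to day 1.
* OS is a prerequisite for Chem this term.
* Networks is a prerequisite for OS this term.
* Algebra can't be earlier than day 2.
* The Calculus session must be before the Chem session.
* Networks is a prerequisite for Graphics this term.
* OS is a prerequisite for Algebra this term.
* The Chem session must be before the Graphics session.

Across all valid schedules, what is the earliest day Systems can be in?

Systems at day 2 is achievable: Algebra=day 4; Chem=day 6; Networks=day 1; OS=day 3; Calculus=day 5; Systems=day 2; Graphics=day 7.
Nothing earlier works — the capacity limit rule out every day before day 2.

day 2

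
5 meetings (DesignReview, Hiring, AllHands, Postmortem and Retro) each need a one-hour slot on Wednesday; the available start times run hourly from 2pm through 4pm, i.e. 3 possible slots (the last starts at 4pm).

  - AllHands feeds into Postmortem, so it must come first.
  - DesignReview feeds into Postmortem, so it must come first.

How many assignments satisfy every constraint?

Splitting on DesignReview: it can be 2pm (27), 3pm (18). Listing each branch's schedules as (Hiring, AllHands, Postmortem, Retro):
DesignReview=2pm: (2pm,2pm,3pm,2pm) (2pm,2pm,3pm,3pm) (2pm,2pm,3pm,4pm) (2pm,2pm,4pm,2pm) (2pm,2pm,4pm,3pm) (2pm,2pm,4pm,4pm) (2pm,3pm,4pm,2pm) (2pm,3pm,4pm,3pm) (2pm,3pm,4pm,4pm) (3pm,2pm,3pm,2pm) (3pm,2pm,3pm,3pm) (3pm,2pm,3pm,4pm) (3pm,2pm,4pm,2pm) (3pm,2pm,4pm,3pm) (3pm,2pm,4pm,4pm) (3pm,3pm,4pm,2pm) (3pm,3pm,4pm,3pm) (3pm,3pm,4pm,4pm) (4pm,2pm,3pm,2pm) (4pm,2pm,3pm,3pm) (4pm,2pm,3pm,4pm) (4pm,2pm,4pm,2pm) (4pm,2pm,4pm,3pm) (4pm,2pm,4pm,4pm) (4pm,3pm,4pm,2pm) (4pm,3pm,4pm,3pm) (4pm,3pm,4pm,4pm) — 27.
DesignReview=3pm: (2pm,2pm,4pm,2pm) (2pm,2pm,4pm,3pm) (2pm,2pm,4pm,4pm) (2pm,3pm,4pm,2pm) (2pm,3pm,4pm,3pm) (2pm,3pm,4pm,4pm) (3pm,2pm,4pm,2pm) (3pm,2pm,4pm,3pm) (3pm,2pm,4pm,4pm) (3pm,3pm,4pm,2pm) (3pm,3pm,4pm,3pm) (3pm,3pm,4pm,4pm) (4pm,2pm,4pm,2pm) (4pm,2pm,4pm,3pm) (4pm,2pm,4pm,4pm) (4pm,3pm,4pm,2pm) (4pm,3pm,4pm,3pm) (4pm,3pm,4pm,4pm) — 18.
Summing: 27 + 18 = 45.

45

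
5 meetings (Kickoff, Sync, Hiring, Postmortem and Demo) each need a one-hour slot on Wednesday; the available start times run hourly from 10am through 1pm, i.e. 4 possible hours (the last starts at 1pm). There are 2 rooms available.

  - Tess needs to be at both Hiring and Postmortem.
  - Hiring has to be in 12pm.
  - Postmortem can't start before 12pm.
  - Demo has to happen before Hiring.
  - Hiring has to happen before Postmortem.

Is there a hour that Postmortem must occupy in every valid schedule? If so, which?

1pm

Postmortem's window is 12pm–1pm.
Hiring is fixed at 12pm, and Postmortem can't share a hour with Hiring.
So Postmortem must be 1pm.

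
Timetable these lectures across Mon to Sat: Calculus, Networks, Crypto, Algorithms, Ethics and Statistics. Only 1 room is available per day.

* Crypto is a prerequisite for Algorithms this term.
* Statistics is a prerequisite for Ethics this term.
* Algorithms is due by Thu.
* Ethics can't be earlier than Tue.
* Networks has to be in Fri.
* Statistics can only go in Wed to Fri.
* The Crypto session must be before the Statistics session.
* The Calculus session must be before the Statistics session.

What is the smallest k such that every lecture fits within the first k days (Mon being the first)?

The precedence chain requires at least 3 distinct days.
With at most 1 per day and 6 lectures, at least 6 days are needed.
Networks can't be placed before Fri — that is day 5 counting from Mon — so the schedule must run through at least 5 days.
6 works (last occupied day: Sat): for example Calculus=Tue; Crypto=Mon; Networks=Fri; Ethics=Sat; Statistics=Wed; Algorithms=Thu.

6 days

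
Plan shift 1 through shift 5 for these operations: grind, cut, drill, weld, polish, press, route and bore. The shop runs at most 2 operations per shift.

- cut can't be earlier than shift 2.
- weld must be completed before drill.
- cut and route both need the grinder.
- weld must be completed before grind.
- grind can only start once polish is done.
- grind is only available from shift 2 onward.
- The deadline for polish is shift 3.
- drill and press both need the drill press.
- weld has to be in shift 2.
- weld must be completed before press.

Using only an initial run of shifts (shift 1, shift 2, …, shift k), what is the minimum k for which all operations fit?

The precedence chain requires at least 2 distinct shifts.
With at most 2 per shift and 8 operations, at least 4 shifts are needed.
Propagating the time windows through the other constraints, grind can't land before shift 3, so the schedule must run through at least shift 3.
4 works (last occupied shift: shift 4): for example route in shift 1, weld in shift 2, polish in shift 1, grind in shift 3, press in shift 4, cut in shift 2, bore in shift 4, drill in shift 3.

4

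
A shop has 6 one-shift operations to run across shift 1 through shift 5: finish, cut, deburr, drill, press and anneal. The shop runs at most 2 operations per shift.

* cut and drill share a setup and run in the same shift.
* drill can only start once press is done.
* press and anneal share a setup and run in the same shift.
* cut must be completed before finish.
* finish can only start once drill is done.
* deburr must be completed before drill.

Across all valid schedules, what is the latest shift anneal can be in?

Anneal must be in the same shift as press, which can't be after shift 3, so anneal is at most shift 3.
anneal at shift 3 is achievable: anneal=shift 3; finish=shift 5; press=shift 3; cut=shift 4; drill=shift 4; deburr=shift 1.

shift 3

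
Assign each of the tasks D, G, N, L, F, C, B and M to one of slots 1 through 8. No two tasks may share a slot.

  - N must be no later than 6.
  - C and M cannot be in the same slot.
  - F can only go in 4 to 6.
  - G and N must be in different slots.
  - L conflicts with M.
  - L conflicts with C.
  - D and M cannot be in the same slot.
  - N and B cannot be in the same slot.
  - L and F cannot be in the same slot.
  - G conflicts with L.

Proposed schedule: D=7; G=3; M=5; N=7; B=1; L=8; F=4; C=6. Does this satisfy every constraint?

Invalid. N must be no later than 6.

No two tasks may share a slot — violated.
D and M cannot be in the same slot — holds.
F can only go in 4 to 6 — holds.
L and F cannot be in the same slot — holds.
L conflicts with M — holds.
G and N must be in different slots — holds.
N and B cannot be in the same slot — holds.
L conflicts with C — holds.
C and M cannot be in the same slot — holds.
G conflicts with L — holds.
N must be no later than 6 — violated.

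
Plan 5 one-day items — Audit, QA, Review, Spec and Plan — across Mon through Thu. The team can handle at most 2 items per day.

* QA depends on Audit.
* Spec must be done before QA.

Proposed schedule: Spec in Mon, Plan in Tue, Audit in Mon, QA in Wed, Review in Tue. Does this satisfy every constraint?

QA depends on Audit — holds.
Spec must be done before QA — holds.
The team can handle at most 2 items per day — holds.

Yes, all constraints hold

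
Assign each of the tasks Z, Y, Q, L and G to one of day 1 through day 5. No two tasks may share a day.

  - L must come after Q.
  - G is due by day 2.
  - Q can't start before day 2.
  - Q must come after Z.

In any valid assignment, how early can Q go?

day 3

Q is available from day 2; downstream work caps Q at day 4.
Q at day 3 is achievable: L in day 4; Z in day 2; Y in day 5; G in day 1; Q in day 3.
Nothing earlier works — the capacity limit rule out every day before day 3.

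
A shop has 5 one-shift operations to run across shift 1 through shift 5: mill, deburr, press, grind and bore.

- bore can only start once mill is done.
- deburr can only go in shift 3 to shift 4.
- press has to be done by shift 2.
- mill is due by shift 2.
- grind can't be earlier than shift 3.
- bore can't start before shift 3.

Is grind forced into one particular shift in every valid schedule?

No

grind can be shift 3 (e.g. bore -> shift 3, grind -> shift 3, deburr -> shift 3, mill -> shift 1, press -> shift 1) or shift 4 (e.g. mill -> shift 1; press -> shift 1; grind -> shift 4; deburr -> shift 3; bore -> shift 3).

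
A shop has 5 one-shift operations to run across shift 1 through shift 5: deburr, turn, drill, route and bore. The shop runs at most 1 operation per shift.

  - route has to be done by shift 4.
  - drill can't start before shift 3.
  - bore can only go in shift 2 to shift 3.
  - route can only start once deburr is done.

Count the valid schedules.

Splitting on deburr: it can be shift 1 (7), shift 2 (1), shift 3 (1). Listing each branch's schedules as (turn, drill, route, bore) by shift number:
deburr=shift 1: (2,5,4,3) (3,5,4,2) (4,5,2,3) (4,5,3,2) (5,3,4,2) (5,4,2,3) (5,4,3,2) — 7.
deburr=shift 2: (1,5,4,3) — 1.
deburr=shift 3: (1,5,4,2) — 1.
Summing: 7 + 1 + 1 = 9.

9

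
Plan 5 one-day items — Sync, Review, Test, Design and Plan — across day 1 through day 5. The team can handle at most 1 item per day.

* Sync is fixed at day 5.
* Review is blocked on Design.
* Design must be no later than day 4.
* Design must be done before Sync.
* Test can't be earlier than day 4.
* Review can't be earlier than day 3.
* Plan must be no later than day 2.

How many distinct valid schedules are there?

2

Enumerating: Plan in day 1; Test in day 4; Sync in day 5; Design in day 2; Review in day 3 | Design=day 1, Review=day 3, Test=day 4, Plan=day 2, Sync=day 5.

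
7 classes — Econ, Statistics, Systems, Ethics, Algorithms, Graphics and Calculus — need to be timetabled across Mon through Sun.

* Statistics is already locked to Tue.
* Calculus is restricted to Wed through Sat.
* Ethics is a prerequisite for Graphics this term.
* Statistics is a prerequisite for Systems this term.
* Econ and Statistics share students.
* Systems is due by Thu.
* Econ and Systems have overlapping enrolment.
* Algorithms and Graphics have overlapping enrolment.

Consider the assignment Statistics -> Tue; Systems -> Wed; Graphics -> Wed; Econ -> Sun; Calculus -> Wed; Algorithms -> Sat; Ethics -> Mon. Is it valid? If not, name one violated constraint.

Statistics is already locked to Tue — holds.
Calculus is restricted to Wed through Sat — holds.
Statistics is a prerequisite for Systems this term — holds.
Algorithms and Graphics have overlapping enrolment — holds.
Ethics is a prerequisite for Graphics this term — holds.
Systems is due by Thu — holds.
Econ and Systems have overlapping enrolment — holds.
Econ and Statistics share students — holds.

Yes, all constraints hold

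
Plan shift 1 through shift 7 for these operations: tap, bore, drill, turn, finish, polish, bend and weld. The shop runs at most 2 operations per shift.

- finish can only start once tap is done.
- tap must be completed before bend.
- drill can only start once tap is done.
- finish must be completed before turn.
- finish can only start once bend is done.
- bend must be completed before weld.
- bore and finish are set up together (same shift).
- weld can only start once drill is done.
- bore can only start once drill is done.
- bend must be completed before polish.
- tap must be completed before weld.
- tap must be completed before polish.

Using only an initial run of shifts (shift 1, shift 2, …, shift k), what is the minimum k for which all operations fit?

The precedence chain requires at least 4 distinct shifts.
With at most 2 per shift and 8 operations, at least 4 shifts are needed.
Could 4 shifts be enough, i.e. nothing placed later than shift 4? No: turn must come after finish (at shift 1 or later) → {shift 2, shift 3, shift 4}; finish must come before turn (at shift 4 or earlier) → {shift 1, shift 2, shift 3}; finish must come after bend (at shift 1 or later) → {shift 2, shift 3}; bend must come before finish (at shift 3 or earlier) → {shift 1, shift 2}; tap must come before finish (at shift 3 or earlier) → {shift 1, shift 2}; bore must come after drill (at shift 1 or later) → {shift 2, shift 3, shift 4}; drill must come before bore (at shift 4 or earlier) → {shift 1, shift 2, shift 3}; polish must come after bend (at shift 1 or later) → {shift 2, shift 3, shift 4}; weld must come after bend (at shift 1 or later) → {shift 2, shift 3, shift 4}; bend must come after tap (at shift 1 or later) → {shift 2}; tap must come before bend (at shift 2 or earlier) → {shift 1}; drill must come after tap (at shift 1 or later) → {shift 2, shift 3}; weld must come after drill (at shift 2 or later) → {shift 3, shift 4}; bore must be in the same shift as finish (in {shift 2, shift 3}) → {shift 2, shift 3}; turn must come after finish (at shift 2 or later) → {shift 3, shift 4}; finish must come after bend (at shift 2 or later) → {shift 3}; bore must come after drill (at shift 2 or later) → {shift 3}; polish must come after bend (at shift 2 or later) → {shift 3, shift 4}; turn can't use shift 3, already full with bore and finish (limit 2) → {shift 4}; polish can't use shift 3, already full with bore and finish (limit 2) → {shift 4}; weld can't use shift 3, already full with bore and finish (limit 2) → {shift 4}; that puts turn, polish and weld all in shift 4 — more than 2 per shift.
So 4 shifts is not enough.
5 works (last occupied shift: shift 5): for example weld=shift 4; drill=shift 2; tap=shift 1; polish=shift 4; turn=shift 5; bend=shift 2; bore=shift 3; finish=shift 3.

5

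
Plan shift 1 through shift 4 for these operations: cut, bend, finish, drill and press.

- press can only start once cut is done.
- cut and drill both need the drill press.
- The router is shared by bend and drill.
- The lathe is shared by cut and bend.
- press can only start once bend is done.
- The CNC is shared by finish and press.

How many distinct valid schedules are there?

Splitting on cut: it can be shift 1 (18), shift 2 (18), shift 3 (12). Listing each branch's schedules as (bend, finish, drill, press) by shift number:
cut=shift 1: (2,1,3,3) (2,1,3,4) (2,1,4,3) (2,1,4,4) (2,2,3,3) (2,2,3,4) (2,2,4,3) (2,2,4,4) (2,3,3,4) (2,3,4,4) (2,4,3,3) (2,4,4,3) (3,1,2,4) (3,1,4,4) (3,2,2,4) (3,2,4,4) (3,3,2,4) (3,3,4,4) — 18.
cut=shift 2: (1,1,3,3) (1,1,3,4) (1,1,4,3) (1,1,4,4) (1,2,3,3) (1,2,3,4) (1,2,4,3) (1,2,4,4) (1,3,3,4) (1,3,4,4) (1,4,3,3) (1,4,4,3) (3,1,1,4) (3,1,4,4) (3,2,1,4) (3,2,4,4) (3,3,1,4) (3,3,4,4) — 18.
cut=shift 3: (1,1,2,4) (1,1,4,4) (1,2,2,4) (1,2,4,4) (1,3,2,4) (1,3,4,4) (2,1,1,4) (2,1,4,4) (2,2,1,4) (2,2,4,4) (2,3,1,4) (2,3,4,4) — 12.
Summing: 18 + 18 + 12 = 48.

48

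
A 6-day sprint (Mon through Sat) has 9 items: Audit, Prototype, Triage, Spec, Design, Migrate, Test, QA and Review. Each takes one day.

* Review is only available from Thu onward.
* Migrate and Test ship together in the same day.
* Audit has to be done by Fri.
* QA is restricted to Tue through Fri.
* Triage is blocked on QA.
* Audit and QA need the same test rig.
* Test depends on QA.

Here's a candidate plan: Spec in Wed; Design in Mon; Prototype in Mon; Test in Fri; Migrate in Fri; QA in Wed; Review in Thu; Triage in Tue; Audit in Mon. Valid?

Test depends on QA — holds.
Audit and QA need the same test rig — holds.
QA is restricted to Tue through Fri — holds.
Review is only available from Thu onward — holds.
Audit has to be done by Fri — holds.
Migrate and Test ship together in the same day — holds.
Triage is blocked on QA — violated.

Invalid. Triage is blocked on QA.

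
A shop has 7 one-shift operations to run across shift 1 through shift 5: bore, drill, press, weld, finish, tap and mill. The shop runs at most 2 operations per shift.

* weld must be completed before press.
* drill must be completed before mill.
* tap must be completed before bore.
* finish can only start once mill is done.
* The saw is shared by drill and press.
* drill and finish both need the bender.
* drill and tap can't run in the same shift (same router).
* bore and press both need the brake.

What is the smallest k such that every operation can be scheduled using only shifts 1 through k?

The precedence chain requires at least 3 distinct shifts.
With at most 2 per shift and 7 operations, at least 4 shifts are needed.
4 works (last occupied shift: shift 4): for example press in shift 4, finish in shift 3, tap in shift 2, weld in shift 1, mill in shift 2, bore in shift 3, drill in shift 1.

4 shifts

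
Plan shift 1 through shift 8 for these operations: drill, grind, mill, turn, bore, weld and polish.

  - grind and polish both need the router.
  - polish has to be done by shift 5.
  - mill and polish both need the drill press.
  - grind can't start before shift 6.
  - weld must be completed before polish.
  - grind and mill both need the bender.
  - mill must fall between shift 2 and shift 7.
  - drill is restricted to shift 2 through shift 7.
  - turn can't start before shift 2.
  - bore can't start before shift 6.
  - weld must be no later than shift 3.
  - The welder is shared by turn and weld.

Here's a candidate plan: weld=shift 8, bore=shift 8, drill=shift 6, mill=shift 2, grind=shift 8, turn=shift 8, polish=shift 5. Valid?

polish has to be done by shift 5 — holds.
grind can't start before shift 6 — holds.
turn can't start before shift 2 — holds.
grind and mill both need the bender — holds.
bore can't start before shift 6 — holds.
weld must be completed before polish — violated.
weld must be no later than shift 3 — violated.
mill and polish both need the drill press — holds.
mill must fall between shift 2 and shift 7 — holds.
grind and polish both need the router — holds.
drill is restricted to shift 2 through shift 7 — holds.
The welder is shared by turn and weld — violated.

No — it violates: The welder is shared by turn and weld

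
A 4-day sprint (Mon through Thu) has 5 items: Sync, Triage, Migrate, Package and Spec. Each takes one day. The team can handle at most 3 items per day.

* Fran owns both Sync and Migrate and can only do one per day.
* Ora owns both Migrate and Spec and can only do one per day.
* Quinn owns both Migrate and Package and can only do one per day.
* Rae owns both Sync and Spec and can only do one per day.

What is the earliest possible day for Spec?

Spec at Mon is achievable: Migrate -> Wed, Triage -> Mon, Spec -> Mon, Package -> Mon, Sync -> Tue.

Mon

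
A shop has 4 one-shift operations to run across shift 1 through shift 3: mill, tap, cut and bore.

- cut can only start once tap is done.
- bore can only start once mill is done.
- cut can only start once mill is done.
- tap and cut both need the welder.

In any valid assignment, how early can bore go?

shift 2

Precedence pushes bore to at least shift 2.
bore at shift 2 is achievable: tap in shift 1, cut in shift 2, mill in shift 1, bore in shift 2.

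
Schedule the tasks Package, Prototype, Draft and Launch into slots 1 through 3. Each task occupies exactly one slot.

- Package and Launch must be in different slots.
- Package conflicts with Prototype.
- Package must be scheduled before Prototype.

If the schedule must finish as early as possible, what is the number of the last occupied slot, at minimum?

The precedence chain requires at least 2 distinct slots.
2 works (last occupied slot: 2): for example Prototype=2; Draft=1; Launch=2; Package=1.

2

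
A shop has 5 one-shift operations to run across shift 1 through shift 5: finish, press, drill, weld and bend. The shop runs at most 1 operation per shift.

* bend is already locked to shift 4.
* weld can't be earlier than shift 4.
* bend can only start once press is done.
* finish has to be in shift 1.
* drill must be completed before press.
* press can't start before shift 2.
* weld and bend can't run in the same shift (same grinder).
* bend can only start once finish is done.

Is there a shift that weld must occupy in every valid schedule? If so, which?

shift 5

weld's window is shift 4–shift 5.
bend is fixed at shift 4, and weld can't share a shift with bend.
So weld must be shift 5.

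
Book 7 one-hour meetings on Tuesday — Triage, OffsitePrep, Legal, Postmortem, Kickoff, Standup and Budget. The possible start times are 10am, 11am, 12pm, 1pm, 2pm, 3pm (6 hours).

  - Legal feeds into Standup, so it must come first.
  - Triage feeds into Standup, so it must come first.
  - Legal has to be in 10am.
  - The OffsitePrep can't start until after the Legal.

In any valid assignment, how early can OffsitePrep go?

Precedence pushes OffsitePrep to at least 11am.
OffsitePrep at 11am is achievable: Legal in 10am; OffsitePrep in 11am; Postmortem in 10am; Triage in 10am; Kickoff in 10am; Budget in 10am; Standup in 11am.

11am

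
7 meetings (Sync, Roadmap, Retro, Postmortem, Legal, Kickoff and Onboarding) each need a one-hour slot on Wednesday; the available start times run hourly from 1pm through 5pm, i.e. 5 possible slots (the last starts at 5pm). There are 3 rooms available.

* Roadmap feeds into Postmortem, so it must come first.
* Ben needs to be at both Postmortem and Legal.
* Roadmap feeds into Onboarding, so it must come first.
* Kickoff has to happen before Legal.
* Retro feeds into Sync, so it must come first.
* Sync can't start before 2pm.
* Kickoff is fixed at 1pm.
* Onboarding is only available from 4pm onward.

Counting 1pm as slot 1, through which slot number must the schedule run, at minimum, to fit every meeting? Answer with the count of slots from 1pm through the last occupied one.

The precedence chain requires at least 2 distinct slots.
With at most 3 per slot and 7 meetings, at least 3 slots are needed.
Onboarding can't be placed before 4pm — that is slot 4 counting from 1pm — so the schedule must run through at least 4 slots.
4 works (last occupied slot: 4pm): for example Roadmap in 1pm, Legal in 3pm, Onboarding in 4pm, Retro in 1pm, Sync in 2pm, Postmortem in 2pm, Kickoff in 1pm.

4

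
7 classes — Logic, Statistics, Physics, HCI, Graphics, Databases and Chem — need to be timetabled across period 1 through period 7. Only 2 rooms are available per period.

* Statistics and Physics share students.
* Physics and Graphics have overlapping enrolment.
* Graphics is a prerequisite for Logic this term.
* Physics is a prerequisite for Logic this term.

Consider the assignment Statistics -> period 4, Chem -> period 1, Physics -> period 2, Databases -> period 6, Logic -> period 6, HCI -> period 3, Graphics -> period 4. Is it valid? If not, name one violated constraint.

Yes, all constraints hold

Physics is a prerequisite for Logic this term — holds.
Only 2 rooms are available per period — holds.
Statistics and Physics share students — holds.
Physics and Graphics have overlapping enrolment — holds.
Graphics is a prerequisite for Logic this term — holds.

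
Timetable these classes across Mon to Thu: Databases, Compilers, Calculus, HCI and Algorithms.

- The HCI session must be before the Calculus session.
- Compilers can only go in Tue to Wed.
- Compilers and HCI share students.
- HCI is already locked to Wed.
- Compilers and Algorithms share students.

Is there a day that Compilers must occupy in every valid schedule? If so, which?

Compilers's window is Tue–Wed.
HCI is fixed at Wed, and Compilers can't share a day with HCI.
So Compilers must be Tue.

Tue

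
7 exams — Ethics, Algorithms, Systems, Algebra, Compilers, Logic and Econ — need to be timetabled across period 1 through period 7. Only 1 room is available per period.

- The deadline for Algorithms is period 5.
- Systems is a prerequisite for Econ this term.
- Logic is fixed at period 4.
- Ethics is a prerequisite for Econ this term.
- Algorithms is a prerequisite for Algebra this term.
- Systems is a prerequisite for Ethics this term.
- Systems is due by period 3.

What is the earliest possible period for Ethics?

period 2

Precedence pushes Ethics to at least period 2; downstream work caps Ethics at period 6.
Ethics at period 2 is achievable: Algebra in period 6, Ethics in period 2, Logic in period 4, Systems in period 1, Algorithms in period 3, Econ in period 5, Compilers in period 7.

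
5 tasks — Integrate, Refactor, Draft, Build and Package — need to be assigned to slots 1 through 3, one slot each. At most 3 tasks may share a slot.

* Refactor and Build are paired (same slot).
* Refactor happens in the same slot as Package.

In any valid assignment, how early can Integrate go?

Integrate at 1 is achievable: Draft in 1, Package in 2, Build in 2, Integrate in 1, Refactor in 2.

1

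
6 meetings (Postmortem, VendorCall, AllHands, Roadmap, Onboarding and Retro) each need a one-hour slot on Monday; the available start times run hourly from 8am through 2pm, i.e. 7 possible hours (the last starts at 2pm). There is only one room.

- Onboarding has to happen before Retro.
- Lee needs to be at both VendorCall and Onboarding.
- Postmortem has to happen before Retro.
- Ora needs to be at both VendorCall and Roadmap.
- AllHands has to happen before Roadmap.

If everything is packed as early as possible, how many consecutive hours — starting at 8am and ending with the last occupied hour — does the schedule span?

6 hours

The precedence chain requires at least 2 distinct hours.
With at most 1 per hour and 6 meetings, at least 6 hours are needed.
6 works (last occupied hour: 1pm): for example Retro -> 10am, VendorCall -> 1pm, Postmortem -> 8am, AllHands -> 11am, Onboarding -> 9am, Roadmap -> 12pm.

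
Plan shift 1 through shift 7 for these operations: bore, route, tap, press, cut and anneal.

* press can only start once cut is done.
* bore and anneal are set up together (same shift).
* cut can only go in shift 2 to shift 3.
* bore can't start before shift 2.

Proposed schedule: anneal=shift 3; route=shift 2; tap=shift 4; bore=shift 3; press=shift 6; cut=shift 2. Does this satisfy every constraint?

press can only start once cut is done — holds.
bore can't start before shift 2 — holds.
bore and anneal are set up together (same shift) — holds.
cut can only go in shift 2 to shift 3 — holds.

Yes, all constraints hold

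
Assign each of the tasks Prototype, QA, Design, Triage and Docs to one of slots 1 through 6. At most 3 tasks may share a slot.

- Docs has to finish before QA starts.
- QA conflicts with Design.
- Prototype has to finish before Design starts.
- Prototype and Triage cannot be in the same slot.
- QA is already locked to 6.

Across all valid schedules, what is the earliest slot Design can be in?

Precedence pushes Design to at least 2.
Design at 2 is achievable: QA in 6; Docs in 1; Triage in 2; Prototype in 1; Design in 2.

2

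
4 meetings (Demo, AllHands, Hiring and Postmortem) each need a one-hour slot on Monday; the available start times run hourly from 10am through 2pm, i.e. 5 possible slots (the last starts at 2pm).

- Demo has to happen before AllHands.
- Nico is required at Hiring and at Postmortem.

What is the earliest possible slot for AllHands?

11am

Precedence pushes AllHands to at least 11am.
AllHands at 11am is achievable: Postmortem in 11am; Demo in 10am; Hiring in 10am; AllHands in 11am.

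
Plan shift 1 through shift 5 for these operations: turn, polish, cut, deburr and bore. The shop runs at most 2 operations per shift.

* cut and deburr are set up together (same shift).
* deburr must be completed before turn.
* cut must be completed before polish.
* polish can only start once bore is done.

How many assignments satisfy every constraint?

Splitting on turn: it can be shift 2 (6), shift 3 (12), shift 4 (17), shift 5 (20). Listing each branch's schedules as (polish, cut, deburr, bore) by shift number:
turn=shift 2: (3,1,1,2) (4,1,1,2) (4,1,1,3) (5,1,1,2) (5,1,1,3) (5,1,1,4) — 6.
turn=shift 3: (3,1,1,2) (3,2,2,1) (4,1,1,2) (4,1,1,3) (4,2,2,1) (4,2,2,3) (5,1,1,2) (5,1,1,3) (5,1,1,4) (5,2,2,1) (5,2,2,3) (5,2,2,4) — 12.
turn=shift 4: (3,1,1,2) (3,2,2,1) (4,1,1,2) (4,1,1,3) (4,2,2,1) (4,2,2,3) (4,3,3,1) (4,3,3,2) (5,1,1,2) (5,1,1,3) (5,1,1,4) (5,2,2,1) (5,2,2,3) (5,2,2,4) (5,3,3,1) (5,3,3,2) (5,3,3,4) — 17.
turn=shift 5: (3,1,1,2) (3,2,2,1) (4,1,1,2) (4,1,1,3) (4,2,2,1) (4,2,2,3) (4,3,3,1) (4,3,3,2) (5,1,1,2) (5,1,1,3) (5,1,1,4) (5,2,2,1) (5,2,2,3) (5,2,2,4) (5,3,3,1) (5,3,3,2) (5,3,3,4) (5,4,4,1) (5,4,4,2) (5,4,4,3) — 20.
Summing: 6 + 12 + 17 + 20 = 55.

55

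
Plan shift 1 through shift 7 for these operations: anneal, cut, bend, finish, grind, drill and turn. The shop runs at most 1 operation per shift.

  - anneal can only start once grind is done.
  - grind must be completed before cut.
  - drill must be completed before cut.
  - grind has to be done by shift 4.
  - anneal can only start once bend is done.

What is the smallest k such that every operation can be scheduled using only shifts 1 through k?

The precedence chain requires at least 2 distinct shifts.
With at most 1 per shift and 7 operations, at least 7 shifts are needed.
7 works (last occupied shift: shift 7): for example bend=shift 2; anneal=shift 3; finish=shift 6; drill=shift 4; cut=shift 5; turn=shift 7; grind=shift 1.

7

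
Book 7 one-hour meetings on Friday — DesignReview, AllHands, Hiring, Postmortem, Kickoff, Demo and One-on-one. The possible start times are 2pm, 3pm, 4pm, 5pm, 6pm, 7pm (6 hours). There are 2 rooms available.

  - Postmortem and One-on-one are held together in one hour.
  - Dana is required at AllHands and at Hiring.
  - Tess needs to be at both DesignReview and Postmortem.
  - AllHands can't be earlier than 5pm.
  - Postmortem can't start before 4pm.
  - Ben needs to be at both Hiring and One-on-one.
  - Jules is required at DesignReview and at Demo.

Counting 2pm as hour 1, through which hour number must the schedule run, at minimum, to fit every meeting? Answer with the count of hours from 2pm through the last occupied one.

With at most 2 per hour and 7 meetings, at least 4 hours are needed.
AllHands can't be placed before 5pm — that is hour 4 counting from 2pm — so the schedule must run through at least 4 hours.
4 works (last occupied hour: 5pm): for example DesignReview in 2pm; Hiring in 2pm; One-on-one in 4pm; AllHands in 5pm; Postmortem in 4pm; Kickoff in 3pm; Demo in 3pm.

4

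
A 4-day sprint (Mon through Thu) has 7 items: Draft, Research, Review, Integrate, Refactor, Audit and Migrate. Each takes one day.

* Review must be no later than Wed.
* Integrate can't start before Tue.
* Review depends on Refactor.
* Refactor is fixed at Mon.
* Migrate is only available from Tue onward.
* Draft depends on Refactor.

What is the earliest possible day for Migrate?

Migrate is available from Tue.
Migrate at Tue is achievable: Research in Mon; Review in Tue; Audit in Mon; Draft in Tue; Migrate in Tue; Refactor in Mon; Integrate in Tue.

Tue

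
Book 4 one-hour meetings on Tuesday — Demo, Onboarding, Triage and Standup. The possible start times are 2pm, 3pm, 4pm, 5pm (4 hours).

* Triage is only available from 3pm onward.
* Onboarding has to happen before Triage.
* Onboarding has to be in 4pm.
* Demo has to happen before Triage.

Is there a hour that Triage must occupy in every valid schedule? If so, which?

Triage is available from 3pm; precedence pushes Triage to at least 5pm.
So Triage is pinned to 5pm.

5pm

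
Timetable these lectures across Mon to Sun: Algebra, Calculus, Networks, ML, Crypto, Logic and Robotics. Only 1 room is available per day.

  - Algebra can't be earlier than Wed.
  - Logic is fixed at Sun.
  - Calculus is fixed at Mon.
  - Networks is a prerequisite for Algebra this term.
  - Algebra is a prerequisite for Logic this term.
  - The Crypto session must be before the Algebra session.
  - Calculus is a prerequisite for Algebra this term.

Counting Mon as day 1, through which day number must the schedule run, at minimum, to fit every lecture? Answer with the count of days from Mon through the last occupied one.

7

The precedence chain requires at least 3 distinct days.
With at most 1 per day and 7 lectures, at least 7 days are needed.
Logic can't be placed before Sun — that is day 7 counting from Mon — so the schedule must run through at least 7 days.
7 works (last occupied day: Sun): for example Calculus in Mon; Networks in Tue; Algebra in Thu; Robotics in Sat; ML in Fri; Logic in Sun; Crypto in Wed.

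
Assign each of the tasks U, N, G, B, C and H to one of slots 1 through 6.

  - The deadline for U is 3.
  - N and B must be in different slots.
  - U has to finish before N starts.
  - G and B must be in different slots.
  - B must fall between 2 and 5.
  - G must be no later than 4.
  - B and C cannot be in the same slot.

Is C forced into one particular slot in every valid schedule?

No

C can be 1 (e.g. U -> 1; C -> 1; H -> 1; N -> 3; B -> 2; G -> 1) or 2 (e.g. B=3, N=2, G=1, H=1, C=2, U=1).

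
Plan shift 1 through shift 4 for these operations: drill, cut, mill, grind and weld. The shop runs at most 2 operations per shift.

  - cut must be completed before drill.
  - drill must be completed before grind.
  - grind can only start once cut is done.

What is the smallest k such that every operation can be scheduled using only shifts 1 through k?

3

The precedence chain requires at least 3 distinct shifts.
With at most 2 per shift and 5 operations, at least 3 shifts are needed.
3 works (last occupied shift: shift 3): for example mill=shift 1; grind=shift 3; weld=shift 2; drill=shift 2; cut=shift 1.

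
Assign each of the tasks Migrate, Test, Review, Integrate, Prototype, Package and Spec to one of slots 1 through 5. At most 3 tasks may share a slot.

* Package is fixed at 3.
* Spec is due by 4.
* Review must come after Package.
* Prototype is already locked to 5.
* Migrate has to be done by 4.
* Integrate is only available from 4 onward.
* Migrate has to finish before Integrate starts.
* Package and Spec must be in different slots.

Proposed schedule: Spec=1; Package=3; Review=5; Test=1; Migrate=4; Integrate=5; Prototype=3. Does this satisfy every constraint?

Package and Spec must be in different slots — holds.
Review must come after Package — holds.
Migrate has to be done by 4 — holds.
At most 3 tasks may share a slot — holds.
Integrate is only available from 4 onward — holds.
Spec is due by 4 — holds.
Prototype is already locked to 5 — violated.
Migrate has to finish before Integrate starts — holds.
Package is fixed at 3 — holds.

No. Prototype is already locked to 5 is not satisfied.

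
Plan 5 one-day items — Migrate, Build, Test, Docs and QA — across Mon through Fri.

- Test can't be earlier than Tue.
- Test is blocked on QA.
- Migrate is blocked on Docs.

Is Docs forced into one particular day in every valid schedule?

Docs can be Mon (e.g. Test=Tue, Migrate=Tue, Docs=Mon, Build=Mon, QA=Mon) or Tue (e.g. QA=Mon, Migrate=Wed, Test=Tue, Build=Mon, Docs=Tue).

No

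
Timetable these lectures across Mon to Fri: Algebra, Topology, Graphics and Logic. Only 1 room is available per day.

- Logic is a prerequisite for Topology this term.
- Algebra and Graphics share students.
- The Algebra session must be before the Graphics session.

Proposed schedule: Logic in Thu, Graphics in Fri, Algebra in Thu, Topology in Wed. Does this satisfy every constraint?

Only 1 room is available per day — violated.
The Algebra session must be before the Graphics session — holds.
Algebra and Graphics share students — holds.
Logic is a prerequisite for Topology this term — violated.

No — it violates: Only 1 room is available per day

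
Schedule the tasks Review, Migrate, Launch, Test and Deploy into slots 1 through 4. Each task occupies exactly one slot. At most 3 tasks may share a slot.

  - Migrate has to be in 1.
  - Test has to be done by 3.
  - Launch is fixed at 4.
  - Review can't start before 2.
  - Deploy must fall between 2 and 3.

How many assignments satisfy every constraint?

18

Splitting on Review: it can be 2 (6), 3 (6), 4 (6). Listing each branch's schedules as (Migrate, Launch, Test, Deploy):
Review=2: (1,4,1,2) (1,4,1,3) (1,4,2,2) (1,4,2,3) (1,4,3,2) (1,4,3,3) — 6.
Review=3: (1,4,1,2) (1,4,1,3) (1,4,2,2) (1,4,2,3) (1,4,3,2) (1,4,3,3) — 6.
Review=4: (1,4,1,2) (1,4,1,3) (1,4,2,2) (1,4,2,3) (1,4,3,2) (1,4,3,3) — 6.
Summing: 6 + 6 + 6 = 18.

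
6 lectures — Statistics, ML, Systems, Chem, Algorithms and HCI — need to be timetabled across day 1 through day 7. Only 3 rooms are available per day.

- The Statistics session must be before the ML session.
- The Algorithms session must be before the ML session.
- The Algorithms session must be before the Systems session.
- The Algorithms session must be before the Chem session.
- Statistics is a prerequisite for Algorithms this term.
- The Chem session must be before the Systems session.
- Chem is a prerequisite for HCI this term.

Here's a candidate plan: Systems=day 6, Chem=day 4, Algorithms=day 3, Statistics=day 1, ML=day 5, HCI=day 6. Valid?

The Chem session must be before the Systems session — holds.
The Algorithms session must be before the ML session — holds.
The Algorithms session must be before the Systems session — holds.
Statistics is a prerequisite for Algorithms this term — holds.
Chem is a prerequisite for HCI this term — holds.
Only 3 rooms are available per day — holds.
The Statistics session must be before the ML session — holds.
The Algorithms session must be before the Chem session — holds.

Yes, all constraints hold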